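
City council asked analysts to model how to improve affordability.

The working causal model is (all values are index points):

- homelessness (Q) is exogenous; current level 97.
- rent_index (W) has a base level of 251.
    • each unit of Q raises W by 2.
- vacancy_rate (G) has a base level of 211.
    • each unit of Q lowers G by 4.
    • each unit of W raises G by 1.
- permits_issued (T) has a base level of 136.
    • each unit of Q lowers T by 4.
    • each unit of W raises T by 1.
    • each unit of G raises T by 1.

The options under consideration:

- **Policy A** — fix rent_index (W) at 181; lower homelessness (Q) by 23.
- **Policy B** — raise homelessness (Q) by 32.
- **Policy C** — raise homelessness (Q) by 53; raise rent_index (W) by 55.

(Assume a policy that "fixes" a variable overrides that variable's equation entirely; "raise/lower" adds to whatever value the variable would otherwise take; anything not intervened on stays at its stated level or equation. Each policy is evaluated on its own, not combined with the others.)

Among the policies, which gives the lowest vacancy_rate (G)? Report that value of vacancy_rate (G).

96

Policy A (W := 181, Q − 23):
  Q = 97 − 23 = 74
  W = 181
  G = 211 − 4·74 + 181 = 96
Policy B (Q + 32):
  Q = 97 + 32 = 129
  W = 251 + 2·129 = 509
  G = 211 − 4·129 + 509 = 204
Policy C (Q + 53, W + 55):
  Q = 97 + 53 = 150
  W = 251 + 2·150 (+55 from intervention) = 606
  G = 211 − 4·150 + 606 = 217
Comparing — Policy A: G=96, Policy B: G=204, Policy C: G=217. Lowest is 96 (Policy A).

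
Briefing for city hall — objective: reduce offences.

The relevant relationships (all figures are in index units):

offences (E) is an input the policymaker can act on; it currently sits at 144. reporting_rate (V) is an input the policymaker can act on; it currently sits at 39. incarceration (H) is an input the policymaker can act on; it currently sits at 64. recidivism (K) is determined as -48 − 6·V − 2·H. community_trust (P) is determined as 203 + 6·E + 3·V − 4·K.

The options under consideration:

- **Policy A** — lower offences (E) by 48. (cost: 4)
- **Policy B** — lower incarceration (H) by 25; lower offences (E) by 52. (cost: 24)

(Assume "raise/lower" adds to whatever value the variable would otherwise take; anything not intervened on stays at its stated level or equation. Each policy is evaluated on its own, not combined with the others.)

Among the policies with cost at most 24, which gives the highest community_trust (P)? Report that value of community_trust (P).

Policy A (E − 48):
  E = 144 − 48 = 96
  V = 39
  H = 64
  K = -48 − 6·39 − 2·64 = -410
  P = 203 + 6·96 + 3·39 − 4·(-410) = 2536
Policy B (H − 25, E − 52):
  E = 144 − 52 = 92
  V = 39
  H = 64 − 25 = 39
  K = -48 − 6·39 − 2·39 = -360
  P = 203 + 6·92 + 3·39 − 4·(-360) = 2312
Comparing — Policy A: P=2536, Policy B: P=2312. Highest is 2536 (Policy A).

2536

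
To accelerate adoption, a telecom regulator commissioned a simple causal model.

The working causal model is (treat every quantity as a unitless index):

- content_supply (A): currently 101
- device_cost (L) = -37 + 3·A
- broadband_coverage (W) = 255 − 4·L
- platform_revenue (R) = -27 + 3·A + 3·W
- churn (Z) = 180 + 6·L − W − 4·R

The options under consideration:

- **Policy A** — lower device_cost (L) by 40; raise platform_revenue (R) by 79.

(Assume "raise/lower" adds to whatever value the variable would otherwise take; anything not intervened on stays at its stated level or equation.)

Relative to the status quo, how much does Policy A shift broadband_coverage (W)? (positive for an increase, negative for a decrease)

Baseline:
  A = 101
  L = -37 + 3·101 = 266
  W = 255 − 4·266 = -809
Policy A (L − 40, R + 79):
  A = 101
  L = -37 + 3·101 (−40 from intervention) = 226
  W = 255 − 4·226 = -649
Change in W: -649 − (-809) = 160

160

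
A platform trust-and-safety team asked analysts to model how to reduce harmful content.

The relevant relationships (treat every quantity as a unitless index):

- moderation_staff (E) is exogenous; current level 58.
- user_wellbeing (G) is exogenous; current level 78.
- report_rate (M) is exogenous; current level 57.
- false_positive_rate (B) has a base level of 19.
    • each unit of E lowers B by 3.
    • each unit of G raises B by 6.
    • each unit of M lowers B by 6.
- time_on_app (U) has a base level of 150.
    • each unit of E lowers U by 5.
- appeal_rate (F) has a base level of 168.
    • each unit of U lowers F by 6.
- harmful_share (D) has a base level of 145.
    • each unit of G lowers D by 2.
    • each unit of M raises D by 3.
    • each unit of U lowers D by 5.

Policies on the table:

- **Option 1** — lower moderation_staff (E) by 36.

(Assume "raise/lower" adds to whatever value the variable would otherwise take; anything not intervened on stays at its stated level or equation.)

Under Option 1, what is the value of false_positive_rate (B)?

79

Option 1 (E − 36):
  E = 58 − 36 = 22
  G = 78
  M = 57
  B = 19 − 3·22 + 6·78 − 6·57 = 79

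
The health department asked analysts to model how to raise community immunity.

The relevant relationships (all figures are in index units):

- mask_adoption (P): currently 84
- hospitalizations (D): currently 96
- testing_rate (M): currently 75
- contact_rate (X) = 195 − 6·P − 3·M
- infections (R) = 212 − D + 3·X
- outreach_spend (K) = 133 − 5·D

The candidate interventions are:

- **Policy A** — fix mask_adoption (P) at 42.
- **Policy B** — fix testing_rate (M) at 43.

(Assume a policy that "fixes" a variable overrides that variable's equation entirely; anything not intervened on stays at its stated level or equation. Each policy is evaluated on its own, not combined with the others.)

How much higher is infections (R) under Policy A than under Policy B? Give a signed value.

Policy A (P := 42):
  P = 42
  D = 96
  M = 75
  X = 195 − 6·42 − 3·75 = -282
  R = 212 − 96 + 3·(-282) = -730
Policy B (M := 43):
  P = 84
  D = 96
  M = 43
  X = 195 − 6·84 − 3·43 = -438
  R = 212 − 96 + 3·(-438) = -1198
R: -730 − (-1198) = 468

468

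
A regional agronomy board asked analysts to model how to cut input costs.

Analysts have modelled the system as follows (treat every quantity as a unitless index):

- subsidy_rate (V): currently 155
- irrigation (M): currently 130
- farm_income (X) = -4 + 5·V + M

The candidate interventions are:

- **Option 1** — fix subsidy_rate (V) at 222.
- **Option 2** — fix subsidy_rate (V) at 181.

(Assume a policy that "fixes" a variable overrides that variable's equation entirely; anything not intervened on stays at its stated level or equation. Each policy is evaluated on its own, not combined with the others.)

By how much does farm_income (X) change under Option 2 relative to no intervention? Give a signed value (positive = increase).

130

Baseline:
  V = 155
  M = 130
  X = -4 + 5·155 + 130 = 901
Option 2 (V := 181):
  V = 181
  M = 130
  X = -4 + 5·181 + 130 = 1031
Change in X: 1031 − 901 = 130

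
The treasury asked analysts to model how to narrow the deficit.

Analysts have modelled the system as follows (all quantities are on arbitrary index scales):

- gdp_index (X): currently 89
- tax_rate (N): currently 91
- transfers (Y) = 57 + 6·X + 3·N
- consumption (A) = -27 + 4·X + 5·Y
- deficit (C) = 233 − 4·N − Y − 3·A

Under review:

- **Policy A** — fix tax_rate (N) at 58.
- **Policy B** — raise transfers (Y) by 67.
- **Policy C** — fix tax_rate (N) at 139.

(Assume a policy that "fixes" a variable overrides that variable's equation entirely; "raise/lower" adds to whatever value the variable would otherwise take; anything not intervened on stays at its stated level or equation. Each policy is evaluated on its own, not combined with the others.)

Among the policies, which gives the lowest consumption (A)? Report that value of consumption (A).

Policy A (N := 58):
  X = 89
  N = 58
  Y = 57 + 6·89 + 3·58 = 765
  A = -27 + 4·89 + 5·765 = 4154
Policy B (Y + 67):
  X = 89
  N = 91
  Y = 57 + 6·89 + 3·91 (+67 from intervention) = 931
  A = -27 + 4·89 + 5·931 = 4984
Policy C (N := 139):
  X = 89
  N = 139
  Y = 57 + 6·89 + 3·139 = 1008
  A = -27 + 4·89 + 5·1008 = 5369
Comparing — Policy A: A=4154, Policy B: A=4984, Policy C: A=5369. Lowest is 4154 (Policy A).

4154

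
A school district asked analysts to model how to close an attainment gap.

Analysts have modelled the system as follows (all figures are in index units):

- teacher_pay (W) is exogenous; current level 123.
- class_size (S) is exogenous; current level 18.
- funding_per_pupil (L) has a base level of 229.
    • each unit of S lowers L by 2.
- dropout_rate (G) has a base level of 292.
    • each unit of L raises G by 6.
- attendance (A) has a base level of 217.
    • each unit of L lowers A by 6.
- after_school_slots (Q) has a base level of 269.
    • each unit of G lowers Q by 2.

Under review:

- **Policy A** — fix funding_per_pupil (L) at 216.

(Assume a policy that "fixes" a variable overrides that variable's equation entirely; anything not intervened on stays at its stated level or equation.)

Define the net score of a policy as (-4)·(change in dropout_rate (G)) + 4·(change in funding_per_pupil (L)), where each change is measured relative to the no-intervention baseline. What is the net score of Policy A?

Baseline:
  S = 18
  L = 229 − 2·18 = 193
  G = 292 + 6·193 = 1450
Policy A (L := 216):
  S = 18
  L = 216
  G = 292 + 6·216 = 1588
ΔG = 1588 − 1450 = 138; ΔL = 216 − 193 = 23
Score = (-4)·138 + 4·23 = -460

-460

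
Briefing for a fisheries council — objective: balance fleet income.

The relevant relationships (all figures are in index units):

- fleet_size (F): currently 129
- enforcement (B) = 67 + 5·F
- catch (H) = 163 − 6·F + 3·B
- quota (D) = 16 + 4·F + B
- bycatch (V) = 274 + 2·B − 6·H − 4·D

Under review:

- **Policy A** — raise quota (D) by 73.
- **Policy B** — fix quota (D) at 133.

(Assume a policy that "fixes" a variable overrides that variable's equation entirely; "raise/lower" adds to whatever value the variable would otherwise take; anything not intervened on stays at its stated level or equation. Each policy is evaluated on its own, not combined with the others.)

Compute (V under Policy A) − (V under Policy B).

Policy A (D + 73):
  F = 129
  B = 67 + 5·129 = 712
  H = 163 − 6·129 + 3·712 = 1525
  D = 16 + 4·129 + 712 (+73 from intervention) = 1317
  V = 274 + 2·712 − 6·1525 − 4·1317 = -12720
Policy B (D := 133):
  F = 129
  B = 67 + 5·129 = 712
  H = 163 − 6·129 + 3·712 = 1525
  D = 133
  V = 274 + 2·712 − 6·1525 − 4·133 = -7984
V: -12720 − (-7984) = -4736

-4736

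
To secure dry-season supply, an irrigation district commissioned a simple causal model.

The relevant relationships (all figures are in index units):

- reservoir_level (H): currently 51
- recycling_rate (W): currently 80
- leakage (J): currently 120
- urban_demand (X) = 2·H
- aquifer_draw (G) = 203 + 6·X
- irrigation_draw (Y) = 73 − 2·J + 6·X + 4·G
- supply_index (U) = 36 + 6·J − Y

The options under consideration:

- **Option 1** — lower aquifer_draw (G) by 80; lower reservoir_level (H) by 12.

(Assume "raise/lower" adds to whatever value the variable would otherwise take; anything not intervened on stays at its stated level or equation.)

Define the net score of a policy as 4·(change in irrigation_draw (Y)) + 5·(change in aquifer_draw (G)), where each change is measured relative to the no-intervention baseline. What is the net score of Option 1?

Baseline:
  H = 51
  J = 120
  X = 0 + 2·51 = 102
  G = 203 + 6·102 = 815
  Y = 73 − 2·120 + 6·102 + 4·815 = 3705
Option 1 (G − 80, H − 12):
  H = 51 − 12 = 39
  J = 120
  X = 0 + 2·39 = 78
  G = 203 + 6·78 (−80 from intervention) = 591
  Y = 73 − 2·120 + 6·78 + 4·591 = 2665
ΔY = 2665 − 3705 = -1040; ΔG = 591 − 815 = -224
Score = 4·(-1040) + 5·(-224) = -5280

-5280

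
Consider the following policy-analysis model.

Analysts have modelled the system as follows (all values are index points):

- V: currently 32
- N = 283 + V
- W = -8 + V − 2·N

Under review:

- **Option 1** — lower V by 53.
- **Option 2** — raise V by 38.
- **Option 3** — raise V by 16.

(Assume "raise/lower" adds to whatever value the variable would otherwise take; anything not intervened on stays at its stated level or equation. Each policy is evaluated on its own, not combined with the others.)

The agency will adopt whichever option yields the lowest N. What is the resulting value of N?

Option 1 (V − 53):
  V = 32 − 53 = -21
  N = 283 + (-21) = 262
Option 2 (V + 38):
  V = 32 + 38 = 70
  N = 283 + 70 = 353
Option 3 (V + 16):
  V = 32 + 16 = 48
  N = 283 + 48 = 331
Comparing — Option 1: N=262, Option 2: N=353, Option 3: N=331. Lowest is 262 (Option 1).

262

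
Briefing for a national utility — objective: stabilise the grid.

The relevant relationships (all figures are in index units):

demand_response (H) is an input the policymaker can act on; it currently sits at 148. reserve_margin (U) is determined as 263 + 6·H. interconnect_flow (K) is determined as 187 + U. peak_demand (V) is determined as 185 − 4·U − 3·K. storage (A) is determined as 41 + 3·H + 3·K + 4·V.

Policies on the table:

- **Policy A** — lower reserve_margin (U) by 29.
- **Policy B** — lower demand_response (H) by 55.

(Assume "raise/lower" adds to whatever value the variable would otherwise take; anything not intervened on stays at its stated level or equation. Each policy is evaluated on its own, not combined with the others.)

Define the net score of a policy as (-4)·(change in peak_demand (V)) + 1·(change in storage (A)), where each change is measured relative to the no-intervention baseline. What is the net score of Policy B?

Baseline:
  H = 148
  U = 263 + 6·148 = 1151
  K = 187 + 1151 = 1338
  V = 185 − 4·1151 − 3·1338 = -8433
  A = 41 + 3·148 + 3·1338 + 4·(-8433) = -29233
Policy B (H − 55):
  H = 148 − 55 = 93
  U = 263 + 6·93 = 821
  K = 187 + 821 = 1008
  V = 185 − 4·821 − 3·1008 = -6123
  A = 41 + 3·93 + 3·1008 + 4·(-6123) = -21148
ΔV = -6123 − (-8433) = 2310; ΔA = -21148 − (-29233) = 8085
Score = (-4)·2310 + 1·8085 = -1155

-1155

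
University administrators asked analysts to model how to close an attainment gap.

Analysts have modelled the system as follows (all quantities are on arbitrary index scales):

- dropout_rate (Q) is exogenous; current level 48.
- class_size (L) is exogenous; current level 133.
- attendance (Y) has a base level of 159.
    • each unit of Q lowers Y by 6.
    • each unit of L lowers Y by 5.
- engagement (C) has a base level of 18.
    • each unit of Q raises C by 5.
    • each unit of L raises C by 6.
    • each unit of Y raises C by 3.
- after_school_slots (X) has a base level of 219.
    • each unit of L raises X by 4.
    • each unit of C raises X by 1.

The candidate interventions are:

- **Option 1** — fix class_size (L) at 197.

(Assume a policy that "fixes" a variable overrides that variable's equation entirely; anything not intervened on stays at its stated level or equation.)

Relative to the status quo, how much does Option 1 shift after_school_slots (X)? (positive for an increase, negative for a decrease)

-320

Baseline:
  Q = 48
  L = 133
  Y = 159 − 6·48 − 5·133 = -794
  C = 18 + 5·48 + 6·133 + 3·(-794) = -1326
  X = 219 + 4·133 + (-1326) = -575
Option 1 (L := 197):
  Q = 48
  L = 197
  Y = 159 − 6·48 − 5·197 = -1114
  C = 18 + 5·48 + 6·197 + 3·(-1114) = -1902
  X = 219 + 4·197 + (-1902) = -895
Change in X: -895 − (-575) = -320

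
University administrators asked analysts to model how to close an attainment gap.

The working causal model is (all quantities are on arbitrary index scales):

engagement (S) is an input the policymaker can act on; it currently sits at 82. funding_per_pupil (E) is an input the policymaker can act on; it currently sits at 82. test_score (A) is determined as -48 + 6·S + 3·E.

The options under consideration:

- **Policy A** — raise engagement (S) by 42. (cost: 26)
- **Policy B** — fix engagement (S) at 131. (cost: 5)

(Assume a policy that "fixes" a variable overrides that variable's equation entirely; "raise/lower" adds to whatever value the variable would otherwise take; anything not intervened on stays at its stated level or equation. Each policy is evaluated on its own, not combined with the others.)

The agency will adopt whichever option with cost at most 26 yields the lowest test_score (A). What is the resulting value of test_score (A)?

942

Policy A (S + 42):
  S = 82 + 42 = 124
  E = 82
  A = -48 + 6·124 + 3·82 = 942
Policy B (S := 131):
  S = 131
  E = 82
  A = -48 + 6·131 + 3·82 = 984
Comparing — Policy A: A=942, Policy B: A=984. Lowest is 942 (Policy A).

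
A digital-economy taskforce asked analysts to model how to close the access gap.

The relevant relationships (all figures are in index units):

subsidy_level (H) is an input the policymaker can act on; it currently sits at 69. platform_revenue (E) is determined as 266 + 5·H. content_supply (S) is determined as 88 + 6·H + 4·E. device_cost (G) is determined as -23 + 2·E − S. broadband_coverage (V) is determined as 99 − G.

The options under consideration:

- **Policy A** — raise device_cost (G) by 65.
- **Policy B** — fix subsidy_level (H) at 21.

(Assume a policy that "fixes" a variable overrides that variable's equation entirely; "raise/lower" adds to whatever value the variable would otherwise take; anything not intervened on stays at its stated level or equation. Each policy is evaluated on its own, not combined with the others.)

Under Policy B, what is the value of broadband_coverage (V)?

1078

Policy B (H := 21):
  H = 21
  E = 266 + 5·21 = 371
  S = 88 + 6·21 + 4·371 = 1698
  G = -23 + 2·371 − 1698 = -979
  V = 99 − (-979) = 1078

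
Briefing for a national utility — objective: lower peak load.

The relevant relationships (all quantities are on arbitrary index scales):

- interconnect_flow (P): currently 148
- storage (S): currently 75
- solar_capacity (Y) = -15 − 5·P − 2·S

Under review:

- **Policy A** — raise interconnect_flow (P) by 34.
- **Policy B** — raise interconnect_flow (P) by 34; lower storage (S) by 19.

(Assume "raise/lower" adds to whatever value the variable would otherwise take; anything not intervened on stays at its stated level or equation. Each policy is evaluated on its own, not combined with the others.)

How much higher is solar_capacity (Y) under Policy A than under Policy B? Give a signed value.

Policy A (P + 34):
  P = 148 + 34 = 182
  S = 75
  Y = -15 − 5·182 − 2·75 = -1075
Policy B (P + 34, S − 19):
  P = 148 + 34 = 182
  S = 75 − 19 = 56
  Y = -15 − 5·182 − 2·56 = -1037
Y: -1075 − (-1037) = -38

-38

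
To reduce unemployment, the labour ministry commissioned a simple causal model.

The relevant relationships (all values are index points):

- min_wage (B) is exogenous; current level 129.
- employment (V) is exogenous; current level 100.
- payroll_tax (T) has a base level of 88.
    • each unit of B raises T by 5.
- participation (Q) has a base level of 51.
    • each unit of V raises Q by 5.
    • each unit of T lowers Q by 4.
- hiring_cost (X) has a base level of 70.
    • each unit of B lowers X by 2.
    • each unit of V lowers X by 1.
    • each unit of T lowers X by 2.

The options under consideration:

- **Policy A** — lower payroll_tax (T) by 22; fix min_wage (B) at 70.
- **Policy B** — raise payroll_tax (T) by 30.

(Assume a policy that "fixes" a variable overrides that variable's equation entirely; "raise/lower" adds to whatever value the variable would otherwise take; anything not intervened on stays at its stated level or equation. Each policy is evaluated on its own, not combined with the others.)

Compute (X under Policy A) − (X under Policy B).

Policy A (T − 22, B := 70):
  B = 70
  V = 100
  T = 88 + 5·70 (−22 from intervention) = 416
  X = 70 − 2·70 − 100 − 2·416 = -1002
Policy B (T + 30):
  B = 129
  V = 100
  T = 88 + 5·129 (+30 from intervention) = 763
  X = 70 − 2·129 − 100 − 2·763 = -1814
X: -1002 − (-1814) = 812

812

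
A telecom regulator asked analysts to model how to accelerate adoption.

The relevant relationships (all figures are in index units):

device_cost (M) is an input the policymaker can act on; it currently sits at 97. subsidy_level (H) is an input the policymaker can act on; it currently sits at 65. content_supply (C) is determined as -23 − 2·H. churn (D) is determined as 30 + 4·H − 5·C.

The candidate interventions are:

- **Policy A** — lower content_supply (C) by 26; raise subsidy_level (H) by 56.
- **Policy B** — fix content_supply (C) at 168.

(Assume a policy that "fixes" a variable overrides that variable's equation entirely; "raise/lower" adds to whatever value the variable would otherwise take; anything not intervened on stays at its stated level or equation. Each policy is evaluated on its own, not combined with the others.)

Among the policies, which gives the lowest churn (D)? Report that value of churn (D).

Policy A (C − 26, H + 56):
  H = 65 + 56 = 121
  C = -23 − 2·121 (−26 from intervention) = -291
  D = 30 + 4·121 − 5·(-291) = 1969
Policy B (C := 168):
  H = 65
  C = 168
  D = 30 + 4·65 − 5·168 = -550
Comparing — Policy A: D=1969, Policy B: D=-550. Lowest is -550 (Policy B).

-550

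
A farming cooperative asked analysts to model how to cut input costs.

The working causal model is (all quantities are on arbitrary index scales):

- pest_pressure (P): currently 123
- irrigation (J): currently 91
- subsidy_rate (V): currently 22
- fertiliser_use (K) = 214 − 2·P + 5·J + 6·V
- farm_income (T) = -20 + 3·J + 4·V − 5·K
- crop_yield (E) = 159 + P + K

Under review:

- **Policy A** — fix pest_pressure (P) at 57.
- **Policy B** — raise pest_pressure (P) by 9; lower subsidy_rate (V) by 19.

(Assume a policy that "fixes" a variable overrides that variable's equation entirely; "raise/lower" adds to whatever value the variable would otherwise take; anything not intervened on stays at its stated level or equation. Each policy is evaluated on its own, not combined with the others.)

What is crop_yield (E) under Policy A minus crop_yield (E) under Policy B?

Policy A (P := 57):
  P = 57
  J = 91
  V = 22
  K = 214 − 2·57 + 5·91 + 6·22 = 687
  E = 159 + 57 + 687 = 903
Policy B (P + 9, V − 19):
  P = 123 + 9 = 132
  J = 91
  V = 22 − 19 = 3
  K = 214 − 2·132 + 5·91 + 6·3 = 423
  E = 159 + 132 + 423 = 714
E: 903 − 714 = 189

189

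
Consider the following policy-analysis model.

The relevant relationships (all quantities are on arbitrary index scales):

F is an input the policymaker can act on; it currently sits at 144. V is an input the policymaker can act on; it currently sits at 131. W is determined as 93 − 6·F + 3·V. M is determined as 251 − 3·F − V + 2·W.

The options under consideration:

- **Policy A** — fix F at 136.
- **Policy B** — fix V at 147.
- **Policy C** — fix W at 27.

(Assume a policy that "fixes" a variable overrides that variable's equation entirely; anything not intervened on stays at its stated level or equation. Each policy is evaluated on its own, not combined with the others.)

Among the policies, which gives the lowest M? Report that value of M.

Policy A (F := 136):
  F = 136
  V = 131
  W = 93 − 6·136 + 3·131 = -330
  M = 251 − 3·136 − 131 + 2·(-330) = -948
Policy B (V := 147):
  F = 144
  V = 147
  W = 93 − 6·144 + 3·147 = -330
  M = 251 − 3·144 − 147 + 2·(-330) = -988
Policy C (W := 27):
  F = 144
  V = 131
  W = 27
  M = 251 − 3·144 − 131 + 2·27 = -258
Comparing — Policy A: M=-948, Policy B: M=-988, Policy C: M=-258. Lowest is -988 (Policy B).

-988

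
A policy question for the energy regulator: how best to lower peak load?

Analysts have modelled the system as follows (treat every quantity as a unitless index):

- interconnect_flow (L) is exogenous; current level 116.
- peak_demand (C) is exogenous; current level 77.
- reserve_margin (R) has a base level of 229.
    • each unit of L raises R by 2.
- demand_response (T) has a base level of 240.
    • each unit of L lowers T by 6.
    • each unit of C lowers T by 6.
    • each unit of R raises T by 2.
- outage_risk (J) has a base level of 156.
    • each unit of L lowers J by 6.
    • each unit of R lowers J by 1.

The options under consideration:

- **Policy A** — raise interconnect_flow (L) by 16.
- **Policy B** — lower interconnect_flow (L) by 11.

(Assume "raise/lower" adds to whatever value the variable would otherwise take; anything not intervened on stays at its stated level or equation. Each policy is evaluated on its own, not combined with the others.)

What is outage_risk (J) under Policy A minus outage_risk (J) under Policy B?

Policy A (L + 16):
  L = 116 + 16 = 132
  R = 229 + 2·132 = 493
  J = 156 − 6·132 − 493 = -1129
Policy B (L − 11):
  L = 116 − 11 = 105
  R = 229 + 2·105 = 439
  J = 156 − 6·105 − 439 = -913
J: -1129 − (-913) = -216

-216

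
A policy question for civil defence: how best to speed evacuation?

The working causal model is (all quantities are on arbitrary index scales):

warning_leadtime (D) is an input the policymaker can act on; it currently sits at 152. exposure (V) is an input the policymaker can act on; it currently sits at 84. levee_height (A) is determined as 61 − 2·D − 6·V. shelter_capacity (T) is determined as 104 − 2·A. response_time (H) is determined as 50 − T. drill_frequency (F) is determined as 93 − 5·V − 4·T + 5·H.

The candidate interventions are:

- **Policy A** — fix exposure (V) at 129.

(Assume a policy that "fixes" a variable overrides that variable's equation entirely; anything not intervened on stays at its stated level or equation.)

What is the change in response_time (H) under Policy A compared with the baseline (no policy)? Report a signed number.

Baseline:
  D = 152
  V = 84
  A = 61 − 2·152 − 6·84 = -747
  T = 104 − 2·(-747) = 1598
  H = 50 − 1598 = -1548
Policy A (V := 129):
  D = 152
  V = 129
  A = 61 − 2·152 − 6·129 = -1017
  T = 104 − 2·(-1017) = 2138
  H = 50 − 2138 = -2088
Change in H: -2088 − (-1548) = -540

-540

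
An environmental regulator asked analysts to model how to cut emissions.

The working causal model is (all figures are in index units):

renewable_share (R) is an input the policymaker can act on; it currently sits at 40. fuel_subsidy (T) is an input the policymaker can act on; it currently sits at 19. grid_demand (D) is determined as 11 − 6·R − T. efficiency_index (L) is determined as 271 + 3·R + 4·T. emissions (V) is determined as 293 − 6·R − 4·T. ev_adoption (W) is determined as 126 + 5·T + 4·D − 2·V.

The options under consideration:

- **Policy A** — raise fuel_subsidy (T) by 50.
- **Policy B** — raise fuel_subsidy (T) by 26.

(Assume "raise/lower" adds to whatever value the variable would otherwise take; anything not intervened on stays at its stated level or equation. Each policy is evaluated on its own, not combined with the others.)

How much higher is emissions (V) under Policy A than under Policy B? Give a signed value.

-96

Policy A (T + 50):
  R = 40
  T = 19 + 50 = 69
  V = 293 − 6·40 − 4·69 = -223
Policy B (T + 26):
  R = 40
  T = 19 + 26 = 45
  V = 293 − 6·40 − 4·45 = -127
V: -223 − (-127) = -96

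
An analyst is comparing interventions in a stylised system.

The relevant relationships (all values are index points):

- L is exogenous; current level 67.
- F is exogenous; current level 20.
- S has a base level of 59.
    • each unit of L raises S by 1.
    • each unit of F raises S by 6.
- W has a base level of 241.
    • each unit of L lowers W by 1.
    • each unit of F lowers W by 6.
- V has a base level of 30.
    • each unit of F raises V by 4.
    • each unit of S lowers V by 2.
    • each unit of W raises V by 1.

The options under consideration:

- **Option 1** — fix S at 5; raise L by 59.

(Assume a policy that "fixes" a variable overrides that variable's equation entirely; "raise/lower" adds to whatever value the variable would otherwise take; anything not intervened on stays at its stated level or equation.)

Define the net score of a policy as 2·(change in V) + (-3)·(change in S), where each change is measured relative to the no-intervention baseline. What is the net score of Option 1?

1569

Baseline:
  L = 67
  F = 20
  S = 59 + 67 + 6·20 = 246
  W = 241 − 67 − 6·20 = 54
  V = 30 + 4·20 − 2·246 + 54 = -328
Option 1 (S := 5, L + 59):
  L = 67 + 59 = 126
  F = 20
  S = 5
  W = 241 − 126 − 6·20 = -5
  V = 30 + 4·20 − 2·5 + (-5) = 95
ΔV = 95 − (-328) = 423; ΔS = 5 − 246 = -241
Score = 2·423 + (-3)·(-241) = 1569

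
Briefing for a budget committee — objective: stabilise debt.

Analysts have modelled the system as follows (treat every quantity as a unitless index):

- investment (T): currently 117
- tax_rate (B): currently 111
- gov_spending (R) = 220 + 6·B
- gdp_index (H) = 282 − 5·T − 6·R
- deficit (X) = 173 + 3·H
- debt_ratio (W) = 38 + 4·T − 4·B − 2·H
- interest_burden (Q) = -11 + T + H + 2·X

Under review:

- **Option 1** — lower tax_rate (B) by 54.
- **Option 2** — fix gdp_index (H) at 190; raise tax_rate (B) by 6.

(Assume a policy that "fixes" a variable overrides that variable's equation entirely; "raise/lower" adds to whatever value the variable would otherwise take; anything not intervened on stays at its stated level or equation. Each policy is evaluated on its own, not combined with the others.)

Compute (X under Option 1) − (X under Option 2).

Option 1 (B − 54):
  T = 117
  B = 111 − 54 = 57
  R = 220 + 6·57 = 562
  H = 282 − 5·117 − 6·562 = -3675
  X = 173 + 3·(-3675) = -10852
Option 2 (H := 190, B + 6):
  T = 117
  B = 111 + 6 = 117
  R = 220 + 6·117 = 922
  H = 190
  X = 173 + 3·190 = 743
X: -10852 − 743 = -11595

-11595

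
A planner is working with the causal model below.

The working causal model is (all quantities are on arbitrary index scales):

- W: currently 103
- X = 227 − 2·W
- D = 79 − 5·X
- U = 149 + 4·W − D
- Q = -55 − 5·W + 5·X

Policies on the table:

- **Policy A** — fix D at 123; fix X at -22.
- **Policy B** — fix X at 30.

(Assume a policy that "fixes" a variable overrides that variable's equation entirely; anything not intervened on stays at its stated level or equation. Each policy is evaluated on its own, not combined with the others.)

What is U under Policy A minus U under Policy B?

-194

Policy A (D := 123, X := -22):
  W = 103
  X = -22
  D = 123
  U = 149 + 4·103 − 123 = 438
Policy B (X := 30):
  W = 103
  X = 30
  D = 79 − 5·30 = -71
  U = 149 + 4·103 − (-71) = 632
U: 438 − 632 = -194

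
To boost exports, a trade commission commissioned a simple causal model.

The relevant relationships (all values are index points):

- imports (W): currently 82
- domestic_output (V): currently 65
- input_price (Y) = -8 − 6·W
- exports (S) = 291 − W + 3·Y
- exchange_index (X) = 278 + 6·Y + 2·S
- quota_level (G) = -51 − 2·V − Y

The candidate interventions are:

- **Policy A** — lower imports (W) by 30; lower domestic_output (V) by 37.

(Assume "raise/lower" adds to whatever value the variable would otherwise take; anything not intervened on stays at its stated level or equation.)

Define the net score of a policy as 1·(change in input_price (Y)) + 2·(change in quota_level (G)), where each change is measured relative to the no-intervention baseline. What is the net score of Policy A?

-32

Baseline:
  W = 82
  V = 65
  Y = -8 − 6·82 = -500
  G = -51 − 2·65 − (-500) = 319
Policy A (W − 30, V − 37):
  W = 82 − 30 = 52
  V = 65 − 37 = 28
  Y = -8 − 6·52 = -320
  G = -51 − 2·28 − (-320) = 213
ΔY = -320 − (-500) = 180; ΔG = 213 − 319 = -106
Score = 1·180 + 2·(-106) = -32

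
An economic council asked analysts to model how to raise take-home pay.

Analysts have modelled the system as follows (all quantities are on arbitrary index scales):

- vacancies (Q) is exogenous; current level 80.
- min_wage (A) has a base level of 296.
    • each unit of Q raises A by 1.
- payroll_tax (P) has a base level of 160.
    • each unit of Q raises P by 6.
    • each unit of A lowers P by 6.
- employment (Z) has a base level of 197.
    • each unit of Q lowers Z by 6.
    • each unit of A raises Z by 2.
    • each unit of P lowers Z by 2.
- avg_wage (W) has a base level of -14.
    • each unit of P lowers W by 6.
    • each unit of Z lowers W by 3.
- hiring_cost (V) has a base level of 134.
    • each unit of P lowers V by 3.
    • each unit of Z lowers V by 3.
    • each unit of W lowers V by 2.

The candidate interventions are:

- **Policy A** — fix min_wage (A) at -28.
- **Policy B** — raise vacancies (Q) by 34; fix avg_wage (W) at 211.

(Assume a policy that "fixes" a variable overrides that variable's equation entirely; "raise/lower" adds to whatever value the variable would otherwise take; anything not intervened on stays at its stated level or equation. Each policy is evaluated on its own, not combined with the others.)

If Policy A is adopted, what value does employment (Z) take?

-1955

Policy A (A := -28):
  Q = 80
  A = -28
  P = 160 + 6·80 − 6·(-28) = 808
  Z = 197 − 6·80 + 2·(-28) − 2·808 = -1955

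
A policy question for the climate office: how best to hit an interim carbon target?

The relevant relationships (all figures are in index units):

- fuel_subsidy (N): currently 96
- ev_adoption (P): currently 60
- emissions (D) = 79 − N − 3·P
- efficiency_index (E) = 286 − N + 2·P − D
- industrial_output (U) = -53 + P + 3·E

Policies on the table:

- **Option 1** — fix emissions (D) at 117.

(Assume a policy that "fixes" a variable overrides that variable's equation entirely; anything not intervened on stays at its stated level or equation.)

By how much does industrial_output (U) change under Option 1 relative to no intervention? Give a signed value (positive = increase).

-942

Baseline:
  N = 96
  P = 60
  D = 79 − 96 − 3·60 = -197
  E = 286 − 96 + 2·60 − (-197) = 507
  U = -53 + 60 + 3·507 = 1528
Option 1 (D := 117):
  N = 96
  P = 60
  D = 117
  E = 286 − 96 + 2·60 − 117 = 193
  U = -53 + 60 + 3·193 = 586
Change in U: 586 − 1528 = -942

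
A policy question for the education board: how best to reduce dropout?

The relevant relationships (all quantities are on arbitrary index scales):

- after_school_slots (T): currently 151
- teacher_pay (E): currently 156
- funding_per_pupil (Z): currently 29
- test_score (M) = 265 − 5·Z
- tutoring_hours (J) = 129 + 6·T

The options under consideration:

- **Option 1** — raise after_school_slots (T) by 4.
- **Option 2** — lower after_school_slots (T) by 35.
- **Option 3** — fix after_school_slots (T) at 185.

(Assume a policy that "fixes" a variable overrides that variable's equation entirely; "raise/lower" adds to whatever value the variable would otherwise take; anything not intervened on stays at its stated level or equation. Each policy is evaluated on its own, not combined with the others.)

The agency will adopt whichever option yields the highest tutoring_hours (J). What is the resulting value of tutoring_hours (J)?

Option 1 (T + 4):
  T = 151 + 4 = 155
  J = 129 + 6·155 = 1059
Option 2 (T − 35):
  T = 151 − 35 = 116
  J = 129 + 6·116 = 825
Option 3 (T := 185):
  T = 185
  J = 129 + 6·185 = 1239
Comparing — Option 1: J=1059, Option 2: J=825, Option 3: J=1239. Highest is 1239 (Option 3).

1239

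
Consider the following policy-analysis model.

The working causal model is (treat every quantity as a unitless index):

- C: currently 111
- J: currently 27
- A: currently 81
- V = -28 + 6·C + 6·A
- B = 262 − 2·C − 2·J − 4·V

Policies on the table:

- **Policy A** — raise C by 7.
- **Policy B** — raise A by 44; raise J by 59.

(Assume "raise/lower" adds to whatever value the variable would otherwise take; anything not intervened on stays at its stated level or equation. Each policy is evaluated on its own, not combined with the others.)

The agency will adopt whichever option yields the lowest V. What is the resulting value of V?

1166

Policy A (C + 7):
  C = 111 + 7 = 118
  A = 81
  V = -28 + 6·118 + 6·81 = 1166
Policy B (A + 44, J + 59):
  C = 111
  A = 81 + 44 = 125
  V = -28 + 6·111 + 6·125 = 1388
Comparing — Policy A: V=1166, Policy B: V=1388. Lowest is 1166 (Policy A).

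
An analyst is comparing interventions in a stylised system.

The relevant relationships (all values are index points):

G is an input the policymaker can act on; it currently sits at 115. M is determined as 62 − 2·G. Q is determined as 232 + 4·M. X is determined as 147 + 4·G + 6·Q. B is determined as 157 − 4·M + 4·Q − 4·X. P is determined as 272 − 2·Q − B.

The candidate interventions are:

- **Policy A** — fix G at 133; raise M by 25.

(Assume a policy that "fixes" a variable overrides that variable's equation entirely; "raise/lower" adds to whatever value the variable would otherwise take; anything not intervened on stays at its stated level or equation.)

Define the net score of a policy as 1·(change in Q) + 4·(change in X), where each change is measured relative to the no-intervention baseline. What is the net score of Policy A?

Baseline:
  G = 115
  M = 62 − 2·115 = -168
  Q = 232 + 4·(-168) = -440
  X = 147 + 4·115 + 6·(-440) = -2033
Policy A (G := 133, M + 25):
  G = 133
  M = 62 − 2·133 (+25 from intervention) = -179
  Q = 232 + 4·(-179) = -484
  X = 147 + 4·133 + 6·(-484) = -2225
ΔQ = -484 − (-440) = -44; ΔX = -2225 − (-2033) = -192
Score = 1·(-44) + 4·(-192) = -812

-812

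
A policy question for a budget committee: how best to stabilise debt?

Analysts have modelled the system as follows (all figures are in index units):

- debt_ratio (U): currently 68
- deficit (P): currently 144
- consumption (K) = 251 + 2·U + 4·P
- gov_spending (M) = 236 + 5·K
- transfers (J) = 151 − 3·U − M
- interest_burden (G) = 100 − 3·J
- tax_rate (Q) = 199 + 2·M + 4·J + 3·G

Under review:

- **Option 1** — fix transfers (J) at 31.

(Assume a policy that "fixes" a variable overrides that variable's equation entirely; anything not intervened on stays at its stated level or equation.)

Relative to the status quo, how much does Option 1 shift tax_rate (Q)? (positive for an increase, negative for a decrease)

-25675

Baseline:
  U = 68
  P = 144
  K = 251 + 2·68 + 4·144 = 963
  M = 236 + 5·963 = 5051
  J = 151 − 3·68 − 5051 = -5104
  G = 100 − 3·(-5104) = 15412
  Q = 199 + 2·5051 + 4·(-5104) + 3·15412 = 36121
Option 1 (J := 31):
  U = 68
  P = 144
  K = 251 + 2·68 + 4·144 = 963
  M = 236 + 5·963 = 5051
  J = 31
  G = 100 − 3·31 = 7
  Q = 199 + 2·5051 + 4·31 + 3·7 = 10446
Change in Q: 10446 − 36121 = -25675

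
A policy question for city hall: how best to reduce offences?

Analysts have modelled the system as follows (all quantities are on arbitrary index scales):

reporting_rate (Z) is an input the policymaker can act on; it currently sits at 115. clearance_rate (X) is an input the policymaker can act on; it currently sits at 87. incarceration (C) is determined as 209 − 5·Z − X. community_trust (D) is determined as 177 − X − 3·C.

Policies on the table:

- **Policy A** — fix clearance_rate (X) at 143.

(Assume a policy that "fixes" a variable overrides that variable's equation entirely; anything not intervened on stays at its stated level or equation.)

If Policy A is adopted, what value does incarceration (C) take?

-509

Policy A (X := 143):
  Z = 115
  X = 143
  C = 209 − 5·115 − 143 = -509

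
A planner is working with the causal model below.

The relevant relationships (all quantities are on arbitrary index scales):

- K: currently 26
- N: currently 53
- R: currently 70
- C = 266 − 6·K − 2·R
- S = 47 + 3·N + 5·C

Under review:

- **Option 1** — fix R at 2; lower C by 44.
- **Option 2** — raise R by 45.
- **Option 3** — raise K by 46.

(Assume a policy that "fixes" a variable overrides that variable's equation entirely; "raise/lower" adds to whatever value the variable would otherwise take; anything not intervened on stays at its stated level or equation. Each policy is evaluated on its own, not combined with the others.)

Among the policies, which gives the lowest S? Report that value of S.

-1324

Option 1 (R := 2, C − 44):
  K = 26
  N = 53
  R = 2
  C = 266 − 6·26 − 2·2 (−44 from intervention) = 62
  S = 47 + 3·53 + 5·62 = 516
Option 2 (R + 45):
  K = 26
  N = 53
  R = 70 + 45 = 115
  C = 266 − 6·26 − 2·115 = -120
  S = 47 + 3·53 + 5·(-120) = -394
Option 3 (K + 46):
  K = 26 + 46 = 72
  N = 53
  R = 70
  C = 266 − 6·72 − 2·70 = -306
  S = 47 + 3·53 + 5·(-306) = -1324
Comparing — Option 1: S=516, Option 2: S=-394, Option 3: S=-1324. Lowest is -1324 (Option 3).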